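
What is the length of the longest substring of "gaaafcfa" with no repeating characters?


Input: "gaaafcfa"
Sliding window (track last position of each char):
  Position 0 ('g'): window [0,0] length 1 -- new best
  Position 1 ('a'): window [0,1] length 2 -- new best
  Position 2 ('a'): repeat (last at 1), move window start to 2
  Position 2 ('a'): window [2,2] length 1
  Position 3 ('a'): repeat (last at 2), move window start to 3
  Position 3 ('a'): window [3,3] length 1
  Position 4 ('f'): window [3,4] length 2
  Position 5 ('c'): window [3,5] length 3 -- new best
  Position 6 ('f'): repeat (last at 4), move window start to 5
  Position 6 ('f'): window [5,6] length 2
  Position 7 ('a'): window [5,7] length 3
Longest substring with no repeats: "afc" with length 3

3


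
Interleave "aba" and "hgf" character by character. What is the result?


Interleaving "aba" and "hgf":
  Position 0: 'a' from first, 'h' from second => "ah"
  Position 1: 'b' from first, 'g' from second => "bg"
  Position 2: 'a' from first, 'f' from second => "af"
Result: ahbgaf

ahbgaf


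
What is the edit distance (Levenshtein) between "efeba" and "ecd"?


Computing edit distance: "efeba" -> "ecd"
DP table:
           e    c    d
      0    1    2    3
  e   1    0    1    2
  f   2    1    1    2
  e   3    2    2    2
  b   4    3    3    3
  a   5    4    4    4
Edit distance = dp[5][3] = 4

4


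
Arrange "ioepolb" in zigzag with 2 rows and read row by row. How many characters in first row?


Zigzag "ioepolb" into 2 rows:
Placing characters:
  'i' => row 0
  'o' => row 1
  'e' => row 0
  'p' => row 1
  'o' => row 0
  'l' => row 1
  'b' => row 0
Rows:
  Row 0: "ieob"
  Row 1: "opl"
First row length: 4

4


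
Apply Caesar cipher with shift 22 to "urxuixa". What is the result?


Caesar cipher: shift "urxuixa" by 22
  'u' (pos 20) + 22 = pos 16 = 'q'
  'r' (pos 17) + 22 = pos 13 = 'n'
  'x' (pos 23) + 22 = pos 19 = 't'
  'u' (pos 20) + 22 = pos 16 = 'q'
  'i' (pos 8) + 22 = pos 4 = 'e'
  'x' (pos 23) + 22 = pos 19 = 't'
  'a' (pos 0) + 22 = pos 22 = 'w'
Result: qntqetw

qntqetw


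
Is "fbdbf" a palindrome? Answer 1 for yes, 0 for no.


Input: fbdbf
Reversed: fbdbf
  Compare pos 0 ('f') with pos 4 ('f'): match
  Compare pos 1 ('b') with pos 3 ('b'): match
Result: palindrome

1


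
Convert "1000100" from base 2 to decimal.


Input: "1000100" in base 2
Positional expansion:
  Digit '1' (value 1) x 2^6 = 64
  Digit '0' (value 0) x 2^5 = 0
  Digit '0' (value 0) x 2^4 = 0
  Digit '0' (value 0) x 2^3 = 0
  Digit '1' (value 1) x 2^2 = 4
  Digit '0' (value 0) x 2^1 = 0
  Digit '0' (value 0) x 2^0 = 0
Sum = 68

68


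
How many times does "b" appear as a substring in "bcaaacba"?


Searching for "b" in "bcaaacba"
Scanning each position:
  Position 0: "b" => MATCH
  Position 1: "c" => no
  Position 2: "a" => no
  Position 3: "a" => no
  Position 4: "a" => no
  Position 5: "c" => no
  Position 6: "b" => MATCH
  Position 7: "a" => no
Total occurrences: 2

2


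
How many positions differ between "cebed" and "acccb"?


Comparing "cebed" and "acccb" position by position:
  Position 0: 'c' vs 'a' => DIFFER
  Position 1: 'e' vs 'c' => DIFFER
  Position 2: 'b' vs 'c' => DIFFER
  Position 3: 'e' vs 'c' => DIFFER
  Position 4: 'd' vs 'b' => DIFFER
Positions that differ: 5

5


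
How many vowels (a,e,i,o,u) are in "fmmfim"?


Input: fmmfim
Checking each character:
  'f' at position 0: consonant
  'm' at position 1: consonant
  'm' at position 2: consonant
  'f' at position 3: consonant
  'i' at position 4: vowel (running total: 1)
  'm' at position 5: consonant
Total vowels: 1

1


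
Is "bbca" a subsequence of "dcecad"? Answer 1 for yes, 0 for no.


Check if "bbca" is a subsequence of "dcecad"
Greedy scan:
  Position 0 ('d'): no match needed
  Position 1 ('c'): no match needed
  Position 2 ('e'): no match needed
  Position 3 ('c'): no match needed
  Position 4 ('a'): no match needed
  Position 5 ('d'): no match needed
Only matched 0/4 characters => not a subsequence

0


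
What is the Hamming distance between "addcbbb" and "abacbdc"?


Comparing "addcbbb" and "abacbdc" position by position:
  Position 0: 'a' vs 'a' => same
  Position 1: 'd' vs 'b' => differ
  Position 2: 'd' vs 'a' => differ
  Position 3: 'c' vs 'c' => same
  Position 4: 'b' vs 'b' => same
  Position 5: 'b' vs 'd' => differ
  Position 6: 'b' vs 'c' => differ
Total differences (Hamming distance): 4

4


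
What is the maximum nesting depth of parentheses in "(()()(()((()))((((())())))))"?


Input: "(()()(()((()))((((())())))))"
Tracking depth:
  Position 0 '(': depth becomes 1
  Position 1 '(': depth becomes 2
  Position 2 ')': depth becomes 1
  Position 3 '(': depth becomes 2
  Position 4 ')': depth becomes 1
  Position 5 '(': depth becomes 2
  Position 6 '(': depth becomes 3
  Position 7 ')': depth becomes 2
  Position 8 '(': depth becomes 3
  Position 9 '(': depth becomes 4
  Position 10 '(': depth becomes 5
  Position 11 ')': depth becomes 4
  Position 12 ')': depth becomes 3
  Position 13 ')': depth becomes 2
  Position 14 '(': depth becomes 3
  Position 15 '(': depth becomes 4
  Position 16 '(': depth becomes 5
  Position 17 '(': depth becomes 6
  Position 18 '(': depth becomes 7
  Position 19 ')': depth becomes 6
  Position 20 ')': depth becomes 5
  Position 21 '(': depth becomes 6
  Position 22 ')': depth becomes 5
  Position 23 ')': depth becomes 4
  Position 24 ')': depth becomes 3
  Position 25 ')': depth becomes 2
  Position 26 ')': depth becomes 1
  Position 27 ')': depth becomes 0
Maximum depth reached: 7

7


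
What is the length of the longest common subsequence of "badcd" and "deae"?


LCS of "badcd" and "deae"
DP table:
           d    e    a    e
      0    0    0    0    0
  b   0    0    0    0    0
  a   0    0    0    1    1
  d   0    1    1    1    1
  c   0    1    1    1    1
  d   0    1    1    1    1
LCS length = dp[5][4] = 1

1


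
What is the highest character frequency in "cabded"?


Input: cabded
Character counts:
  'a': 1
  'b': 1
  'c': 1
  'd': 2
  'e': 1
Maximum frequency: 2

2


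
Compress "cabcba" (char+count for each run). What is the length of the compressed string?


Input: cabcba
Runs:
  'c' x 1 => "c1"
  'a' x 1 => "a1"
  'b' x 1 => "b1"
  'c' x 1 => "c1"
  'b' x 1 => "b1"
  'a' x 1 => "a1"
Compressed: "c1a1b1c1b1a1"
Compressed length: 12

12


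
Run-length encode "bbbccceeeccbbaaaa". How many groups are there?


Input: bbbccceeeccbbaaaa
Scanning for consecutive runs:
  Group 1: 'b' x 3 (positions 0-2)
  Group 2: 'c' x 3 (positions 3-5)
  Group 3: 'e' x 3 (positions 6-8)
  Group 4: 'c' x 2 (positions 9-10)
  Group 5: 'b' x 2 (positions 11-12)
  Group 6: 'a' x 4 (positions 13-16)
Total groups: 6

6


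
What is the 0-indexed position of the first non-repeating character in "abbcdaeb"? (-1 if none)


Input: abbcdaeb
Character frequencies:
  'a': 2
  'b': 3
  'c': 1
  'd': 1
  'e': 1
Scanning left to right for freq == 1:
  Position 0 ('a'): freq=2, skip
  Position 1 ('b'): freq=3, skip
  Position 2 ('b'): freq=3, skip
  Position 3 ('c'): unique! => answer = 3

3


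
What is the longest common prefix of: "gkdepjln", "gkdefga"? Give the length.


Words: gkdepjln, gkdefga
  Position 0: all 'g' => match
  Position 1: all 'k' => match
  Position 2: all 'd' => match
  Position 3: all 'e' => match
  Position 4: ('p', 'f') => mismatch, stop
LCP = "gkde" (length 4)

4


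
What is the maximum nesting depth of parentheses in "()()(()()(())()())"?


Input: "()()(()()(())()())"
Tracking depth:
  Position 0 '(': depth becomes 1
  Position 1 ')': depth becomes 0
  Position 2 '(': depth becomes 1
  Position 3 ')': depth becomes 0
  Position 4 '(': depth becomes 1
  Position 5 '(': depth becomes 2
  Position 6 ')': depth becomes 1
  Position 7 '(': depth becomes 2
  Position 8 ')': depth becomes 1
  Position 9 '(': depth becomes 2
  Position 10 '(': depth becomes 3
  Position 11 ')': depth becomes 2
  Position 12 ')': depth becomes 1
  Position 13 '(': depth becomes 2
  Position 14 ')': depth becomes 1
  Position 15 '(': depth becomes 2
  Position 16 ')': depth becomes 1
  Position 17 ')': depth becomes 0
Maximum depth reached: 3

3


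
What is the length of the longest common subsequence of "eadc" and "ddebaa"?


LCS of "eadc" and "ddebaa"
DP table:
           d    d    e    b    a    a
      0    0    0    0    0    0    0
  e   0    0    0    1    1    1    1
  a   0    0    0    1    1    2    2
  d   0    1    1    1    1    2    2
  c   0    1    1    1    1    2    2
LCS length = dp[4][6] = 2

2


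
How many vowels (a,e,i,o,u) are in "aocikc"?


Input: aocikc
Checking each character:
  'a' at position 0: vowel (running total: 1)
  'o' at position 1: vowel (running total: 2)
  'c' at position 2: consonant
  'i' at position 3: vowel (running total: 3)
  'k' at position 4: consonant
  'c' at position 5: consonant
Total vowels: 3

3


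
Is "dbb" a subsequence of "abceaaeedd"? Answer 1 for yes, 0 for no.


Check if "dbb" is a subsequence of "abceaaeedd"
Greedy scan:
  Position 0 ('a'): no match needed
  Position 1 ('b'): no match needed
  Position 2 ('c'): no match needed
  Position 3 ('e'): no match needed
  Position 4 ('a'): no match needed
  Position 5 ('a'): no match needed
  Position 6 ('e'): no match needed
  Position 7 ('e'): no match needed
  Position 8 ('d'): matches sub[0] = 'd'
  Position 9 ('d'): no match needed
Only matched 1/3 characters => not a subsequence

0


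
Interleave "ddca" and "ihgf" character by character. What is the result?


Interleaving "ddca" and "ihgf":
  Position 0: 'd' from first, 'i' from second => "di"
  Position 1: 'd' from first, 'h' from second => "dh"
  Position 2: 'c' from first, 'g' from second => "cg"
  Position 3: 'a' from first, 'f' from second => "af"
Result: didhcgaf

didhcgaf


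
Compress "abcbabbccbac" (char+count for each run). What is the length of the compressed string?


Input: abcbabbccbac
Runs:
  'a' x 1 => "a1"
  'b' x 1 => "b1"
  'c' x 1 => "c1"
  'b' x 1 => "b1"
  'a' x 1 => "a1"
  'b' x 2 => "b2"
  'c' x 2 => "c2"
  'b' x 1 => "b1"
  'a' x 1 => "a1"
  'c' x 1 => "c1"
Compressed: "a1b1c1b1a1b2c2b1a1c1"
Compressed length: 20

20


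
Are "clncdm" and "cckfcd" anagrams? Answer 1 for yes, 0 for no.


Strings: "clncdm", "cckfcd"
Sorted first:  ccdlmn
Sorted second: cccdfk
Differ at position 2: 'd' vs 'c' => not anagrams

0


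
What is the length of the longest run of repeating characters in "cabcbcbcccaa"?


Input: "cabcbcbcccaa"
Scanning for longest run:
  Position 1 ('a'): new char, reset run to 1
  Position 2 ('b'): new char, reset run to 1
  Position 3 ('c'): new char, reset run to 1
  Position 4 ('b'): new char, reset run to 1
  Position 5 ('c'): new char, reset run to 1
  Position 6 ('b'): new char, reset run to 1
  Position 7 ('c'): new char, reset run to 1
  Position 8 ('c'): continues run of 'c', length=2
  Position 9 ('c'): continues run of 'c', length=3
  Position 10 ('a'): new char, reset run to 1
  Position 11 ('a'): continues run of 'a', length=2
Longest run: 'c' with length 3

3


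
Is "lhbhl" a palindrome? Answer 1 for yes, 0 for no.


Input: lhbhl
Reversed: lhbhl
  Compare pos 0 ('l') with pos 4 ('l'): match
  Compare pos 1 ('h') with pos 3 ('h'): match
Result: palindrome

1


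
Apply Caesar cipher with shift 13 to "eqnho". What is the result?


Caesar cipher: shift "eqnho" by 13
  'e' (pos 4) + 13 = pos 17 = 'r'
  'q' (pos 16) + 13 = pos 3 = 'd'
  'n' (pos 13) + 13 = pos 0 = 'a'
  'h' (pos 7) + 13 = pos 20 = 'u'
  'o' (pos 14) + 13 = pos 1 = 'b'
Result: rdaub

rdaub


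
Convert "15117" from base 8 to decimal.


Input: "15117" in base 8
Positional expansion:
  Digit '1' (value 1) x 8^4 = 4096
  Digit '5' (value 5) x 8^3 = 2560
  Digit '1' (value 1) x 8^2 = 64
  Digit '1' (value 1) x 8^1 = 8
  Digit '7' (value 7) x 8^0 = 7
Sum = 6735

6735


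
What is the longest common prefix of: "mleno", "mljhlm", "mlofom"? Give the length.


Words: mleno, mljhlm, mlofom
  Position 0: all 'm' => match
  Position 1: all 'l' => match
  Position 2: ('e', 'j', 'o') => mismatch, stop
LCP = "ml" (length 2)

2


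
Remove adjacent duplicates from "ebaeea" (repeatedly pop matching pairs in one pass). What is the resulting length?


Input: ebaeea
Stack-based adjacent duplicate removal:
  Read 'e': push. Stack: e
  Read 'b': push. Stack: eb
  Read 'a': push. Stack: eba
  Read 'e': push. Stack: ebae
  Read 'e': matches stack top 'e' => pop. Stack: eba
  Read 'a': matches stack top 'a' => pop. Stack: eb
Final stack: "eb" (length 2)

2


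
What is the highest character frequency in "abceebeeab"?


Input: abceebeeab
Character counts:
  'a': 2
  'b': 3
  'c': 1
  'e': 4
Maximum frequency: 4

4


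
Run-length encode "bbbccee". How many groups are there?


Input: bbbccee
Scanning for consecutive runs:
  Group 1: 'b' x 3 (positions 0-2)
  Group 2: 'c' x 2 (positions 3-4)
  Group 3: 'e' x 2 (positions 5-6)
Total groups: 3

3


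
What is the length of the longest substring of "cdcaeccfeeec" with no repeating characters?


Input: "cdcaeccfeeec"
Sliding window (track last position of each char):
  Position 0 ('c'): window [0,0] length 1 -- new best
  Position 1 ('d'): window [0,1] length 2 -- new best
  Position 2 ('c'): repeat (last at 0), move window start to 1
  Position 2 ('c'): window [1,2] length 2
  Position 3 ('a'): window [1,3] length 3 -- new best
  Position 4 ('e'): window [1,4] length 4 -- new best
  Position 5 ('c'): repeat (last at 2), move window start to 3
  Position 5 ('c'): window [3,5] length 3
  Position 6 ('c'): repeat (last at 5), move window start to 6
  Position 6 ('c'): window [6,6] length 1
  Position 7 ('f'): window [6,7] length 2
  Position 8 ('e'): window [6,8] length 3
  Position 9 ('e'): repeat (last at 8), move window start to 9
  Position 9 ('e'): window [9,9] length 1
  Position 10 ('e'): repeat (last at 9), move window start to 10
  Position 10 ('e'): window [10,10] length 1
  Position 11 ('c'): window [10,11] length 2
Longest substring with no repeats: "dcae" with length 4

4


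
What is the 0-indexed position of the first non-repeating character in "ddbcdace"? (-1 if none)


Input: ddbcdace
Character frequencies:
  'a': 1
  'b': 1
  'c': 2
  'd': 3
  'e': 1
Scanning left to right for freq == 1:
  Position 0 ('d'): freq=3, skip
  Position 1 ('d'): freq=3, skip
  Position 2 ('b'): unique! => answer = 2

2


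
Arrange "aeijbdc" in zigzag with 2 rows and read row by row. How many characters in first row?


Zigzag "aeijbdc" into 2 rows:
Placing characters:
  'a' => row 0
  'e' => row 1
  'i' => row 0
  'j' => row 1
  'b' => row 0
  'd' => row 1
  'c' => row 0
Rows:
  Row 0: "aibc"
  Row 1: "ejd"
First row length: 4

4


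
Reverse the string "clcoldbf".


Input: clcoldbf
Reading characters right to left:
  Position 7: 'f'
  Position 6: 'b'
  Position 5: 'd'
  Position 4: 'l'
  Position 3: 'o'
  Position 2: 'c'
  Position 1: 'l'
  Position 0: 'c'
Reversed: fbdloclc

fbdloclc


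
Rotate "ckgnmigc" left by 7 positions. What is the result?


Input: "ckgnmigc", rotate left by 7
First 7 characters: "ckgnmig"
Remaining characters: "c"
Concatenate remaining + first: "c" + "ckgnmig" = "cckgnmig"

cckgnmig


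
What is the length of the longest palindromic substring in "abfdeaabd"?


Input: "abfdeaabd"
Checking substrings for palindromes:
  [5:7] "aa" (len 2) => palindrome
Longest palindromic substring: "aa" with length 2

2


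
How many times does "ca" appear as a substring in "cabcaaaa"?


Searching for "ca" in "cabcaaaa"
Scanning each position:
  Position 0: "ca" => MATCH
  Position 1: "ab" => no
  Position 2: "bc" => no
  Position 3: "ca" => MATCH
  Position 4: "aa" => no
  Position 5: "aa" => no
  Position 6: "aa" => no
Total occurrences: 2

2


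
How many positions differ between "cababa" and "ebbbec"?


Comparing "cababa" and "ebbbec" position by position:
  Position 0: 'c' vs 'e' => DIFFER
  Position 1: 'a' vs 'b' => DIFFER
  Position 2: 'b' vs 'b' => same
  Position 3: 'a' vs 'b' => DIFFER
  Position 4: 'b' vs 'e' => DIFFER
  Position 5: 'a' vs 'c' => DIFFER
Positions that differ: 5

5


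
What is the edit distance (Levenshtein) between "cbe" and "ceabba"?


Computing edit distance: "cbe" -> "ceabba"
DP table:
           c    e    a    b    b    a
      0    1    2    3    4    5    6
  c   1    0    1    2    3    4    5
  b   2    1    1    2    2    3    4
  e   3    2    1    2    3    3    4
Edit distance = dp[3][6] = 4

4


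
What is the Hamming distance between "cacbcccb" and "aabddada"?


Comparing "cacbcccb" and "aabddada" position by position:
  Position 0: 'c' vs 'a' => differ
  Position 1: 'a' vs 'a' => same
  Position 2: 'c' vs 'b' => differ
  Position 3: 'b' vs 'd' => differ
  Position 4: 'c' vs 'd' => differ
  Position 5: 'c' vs 'a' => differ
  Position 6: 'c' vs 'd' => differ
  Position 7: 'b' vs 'a' => differ
Total differences (Hamming distance): 7

7


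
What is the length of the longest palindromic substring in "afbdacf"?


Input: "afbdacf"
Checking substrings for palindromes:
  No multi-char palindromic substrings found
Longest palindromic substring: "a" with length 1

1


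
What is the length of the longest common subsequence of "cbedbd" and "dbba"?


LCS of "cbedbd" and "dbba"
DP table:
           d    b    b    a
      0    0    0    0    0
  c   0    0    0    0    0
  b   0    0    1    1    1
  e   0    0    1    1    1
  d   0    1    1    1    1
  b   0    1    2    2    2
  d   0    1    2    2    2
LCS length = dp[6][4] = 2

2


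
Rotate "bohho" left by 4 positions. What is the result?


Input: "bohho", rotate left by 4
First 4 characters: "bohh"
Remaining characters: "o"
Concatenate remaining + first: "o" + "bohh" = "obohh"

obohh


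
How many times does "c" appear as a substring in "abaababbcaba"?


Searching for "c" in "abaababbcaba"
Scanning each position:
  Position 0: "a" => no
  Position 1: "b" => no
  Position 2: "a" => no
  Position 3: "a" => no
  Position 4: "b" => no
  Position 5: "a" => no
  Position 6: "b" => no
  Position 7: "b" => no
  Position 8: "c" => MATCH
  Position 9: "a" => no
  Position 10: "b" => no
  Position 11: "a" => no
Total occurrences: 1

1


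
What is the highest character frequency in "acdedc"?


Input: acdedc
Character counts:
  'a': 1
  'c': 2
  'd': 2
  'e': 1
Maximum frequency: 2

2


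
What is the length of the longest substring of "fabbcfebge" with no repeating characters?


Input: "fabbcfebge"
Sliding window (track last position of each char):
  Position 0 ('f'): window [0,0] length 1 -- new best
  Position 1 ('a'): window [0,1] length 2 -- new best
  Position 2 ('b'): window [0,2] length 3 -- new best
  Position 3 ('b'): repeat (last at 2), move window start to 3
  Position 3 ('b'): window [3,3] length 1
  Position 4 ('c'): window [3,4] length 2
  Position 5 ('f'): window [3,5] length 3
  Position 6 ('e'): window [3,6] length 4 -- new best
  Position 7 ('b'): repeat (last at 3), move window start to 4
  Position 7 ('b'): window [4,7] length 4
  Position 8 ('g'): window [4,8] length 5 -- new best
  Position 9 ('e'): repeat (last at 6), move window start to 7
  Position 9 ('e'): window [7,9] length 3
Longest substring with no repeats: "cfebg" with length 5

5


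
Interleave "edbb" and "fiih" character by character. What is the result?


Interleaving "edbb" and "fiih":
  Position 0: 'e' from first, 'f' from second => "ef"
  Position 1: 'd' from first, 'i' from second => "di"
  Position 2: 'b' from first, 'i' from second => "bi"
  Position 3: 'b' from first, 'h' from second => "bh"
Result: efdibibh

efdibibh


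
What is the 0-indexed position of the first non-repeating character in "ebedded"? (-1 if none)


Input: ebedded
Character frequencies:
  'b': 1
  'd': 3
  'e': 3
Scanning left to right for freq == 1:
  Position 0 ('e'): freq=3, skip
  Position 1 ('b'): unique! => answer = 1

1


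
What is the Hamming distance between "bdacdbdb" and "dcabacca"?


Comparing "bdacdbdb" and "dcabacca" position by position:
  Position 0: 'b' vs 'd' => differ
  Position 1: 'd' vs 'c' => differ
  Position 2: 'a' vs 'a' => same
  Position 3: 'c' vs 'b' => differ
  Position 4: 'd' vs 'a' => differ
  Position 5: 'b' vs 'c' => differ
  Position 6: 'd' vs 'c' => differ
  Position 7: 'b' vs 'a' => differ
Total differences (Hamming distance): 7

7


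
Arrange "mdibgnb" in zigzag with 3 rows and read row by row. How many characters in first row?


Zigzag "mdibgnb" into 3 rows:
Placing characters:
  'm' => row 0
  'd' => row 1
  'i' => row 2
  'b' => row 1
  'g' => row 0
  'n' => row 1
  'b' => row 2
Rows:
  Row 0: "mg"
  Row 1: "dbn"
  Row 2: "ib"
First row length: 2

2


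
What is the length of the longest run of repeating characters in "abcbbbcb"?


Input: "abcbbbcb"
Scanning for longest run:
  Position 1 ('b'): new char, reset run to 1
  Position 2 ('c'): new char, reset run to 1
  Position 3 ('b'): new char, reset run to 1
  Position 4 ('b'): continues run of 'b', length=2
  Position 5 ('b'): continues run of 'b', length=3
  Position 6 ('c'): new char, reset run to 1
  Position 7 ('b'): new char, reset run to 1
Longest run: 'b' with length 3

3


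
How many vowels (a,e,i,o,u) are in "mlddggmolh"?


Input: mlddggmolh
Checking each character:
  'm' at position 0: consonant
  'l' at position 1: consonant
  'd' at position 2: consonant
  'd' at position 3: consonant
  'g' at position 4: consonant
  'g' at position 5: consonant
  'm' at position 6: consonant
  'o' at position 7: vowel (running total: 1)
  'l' at position 8: consonant
  'h' at position 9: consonant
Total vowels: 1

1


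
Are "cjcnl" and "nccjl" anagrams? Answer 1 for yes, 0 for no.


Strings: "cjcnl", "nccjl"
Sorted first:  ccjln
Sorted second: ccjln
Sorted forms match => anagrams

1


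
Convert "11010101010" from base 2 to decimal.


Input: "11010101010" in base 2
Positional expansion:
  Digit '1' (value 1) x 2^10 = 1024
  Digit '1' (value 1) x 2^9 = 512
  Digit '0' (value 0) x 2^8 = 0
  Digit '1' (value 1) x 2^7 = 128
  Digit '0' (value 0) x 2^6 = 0
  Digit '1' (value 1) x 2^5 = 32
  Digit '0' (value 0) x 2^4 = 0
  Digit '1' (value 1) x 2^3 = 8
  Digit '0' (value 0) x 2^2 = 0
  Digit '1' (value 1) x 2^1 = 2
  Digit '0' (value 0) x 2^0 = 0
Sum = 1706

1706


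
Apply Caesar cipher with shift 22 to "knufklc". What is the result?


Caesar cipher: shift "knufklc" by 22
  'k' (pos 10) + 22 = pos 6 = 'g'
  'n' (pos 13) + 22 = pos 9 = 'j'
  'u' (pos 20) + 22 = pos 16 = 'q'
  'f' (pos 5) + 22 = pos 1 = 'b'
  'k' (pos 10) + 22 = pos 6 = 'g'
  'l' (pos 11) + 22 = pos 7 = 'h'
  'c' (pos 2) + 22 = pos 24 = 'y'
Result: gjqbghy

gjqbghy


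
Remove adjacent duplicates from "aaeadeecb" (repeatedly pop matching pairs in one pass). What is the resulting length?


Input: aaeadeecb
Stack-based adjacent duplicate removal:
  Read 'a': push. Stack: a
  Read 'a': matches stack top 'a' => pop. Stack: (empty)
  Read 'e': push. Stack: e
  Read 'a': push. Stack: ea
  Read 'd': push. Stack: ead
  Read 'e': push. Stack: eade
  Read 'e': matches stack top 'e' => pop. Stack: ead
  Read 'c': push. Stack: eadc
  Read 'b': push. Stack: eadcb
Final stack: "eadcb" (length 5)

5


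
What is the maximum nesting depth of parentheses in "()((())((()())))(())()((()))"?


Input: "()((())((()())))(())()((()))"
Tracking depth:
  Position 0 '(': depth becomes 1
  Position 1 ')': depth becomes 0
  Position 2 '(': depth becomes 1
  Position 3 '(': depth becomes 2
  Position 4 '(': depth becomes 3
  Position 5 ')': depth becomes 2
  Position 6 ')': depth becomes 1
  Position 7 '(': depth becomes 2
  Position 8 '(': depth becomes 3
  Position 9 '(': depth becomes 4
  Position 10 ')': depth becomes 3
  Position 11 '(': depth becomes 4
  Position 12 ')': depth becomes 3
  Position 13 ')': depth becomes 2
  Position 14 ')': depth becomes 1
  Position 15 ')': depth becomes 0
  Position 16 '(': depth becomes 1
  Position 17 '(': depth becomes 2
  Position 18 ')': depth becomes 1
  Position 19 ')': depth becomes 0
  Position 20 '(': depth becomes 1
  Position 21 ')': depth becomes 0
  Position 22 '(': depth becomes 1
  Position 23 '(': depth becomes 2
  Position 24 '(': depth becomes 3
  Position 25 ')': depth becomes 2
  Position 26 ')': depth becomes 1
  Position 27 ')': depth becomes 0
Maximum depth reached: 4

4


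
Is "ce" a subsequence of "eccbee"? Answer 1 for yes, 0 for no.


Check if "ce" is a subsequence of "eccbee"
Greedy scan:
  Position 0 ('e'): no match needed
  Position 1 ('c'): matches sub[0] = 'c'
  Position 2 ('c'): no match needed
  Position 3 ('b'): no match needed
  Position 4 ('e'): matches sub[1] = 'e'
  Position 5 ('e'): no match needed
All 2 characters matched => is a subsequence

1


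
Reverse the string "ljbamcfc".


Input: ljbamcfc
Reading characters right to left:
  Position 7: 'c'
  Position 6: 'f'
  Position 5: 'c'
  Position 4: 'm'
  Position 3: 'a'
  Position 2: 'b'
  Position 1: 'j'
  Position 0: 'l'
Reversed: cfcmabjl

cfcmabjl


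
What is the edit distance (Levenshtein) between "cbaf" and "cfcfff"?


Computing edit distance: "cbaf" -> "cfcfff"
DP table:
           c    f    c    f    f    f
      0    1    2    3    4    5    6
  c   1    0    1    2    3    4    5
  b   2    1    1    2    3    4    5
  a   3    2    2    2    3    4    5
  f   4    3    2    3    2    3    4
Edit distance = dp[4][6] = 4

4


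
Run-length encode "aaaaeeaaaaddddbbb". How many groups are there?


Input: aaaaeeaaaaddddbbb
Scanning for consecutive runs:
  Group 1: 'a' x 4 (positions 0-3)
  Group 2: 'e' x 2 (positions 4-5)
  Group 3: 'a' x 4 (positions 6-9)
  Group 4: 'd' x 4 (positions 10-13)
  Group 5: 'b' x 3 (positions 14-16)
Total groups: 5

5


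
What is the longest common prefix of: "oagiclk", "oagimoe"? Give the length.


Words: oagiclk, oagimoe
  Position 0: all 'o' => match
  Position 1: all 'a' => match
  Position 2: all 'g' => match
  Position 3: all 'i' => match
  Position 4: ('c', 'm') => mismatch, stop
LCP = "oagi" (length 4)

4


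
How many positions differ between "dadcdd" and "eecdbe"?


Comparing "dadcdd" and "eecdbe" position by position:
  Position 0: 'd' vs 'e' => DIFFER
  Position 1: 'a' vs 'e' => DIFFER
  Position 2: 'd' vs 'c' => DIFFER
  Position 3: 'c' vs 'd' => DIFFER
  Position 4: 'd' vs 'b' => DIFFER
  Position 5: 'd' vs 'e' => DIFFER
Positions that differ: 6

6


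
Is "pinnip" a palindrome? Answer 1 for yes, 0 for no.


Input: pinnip
Reversed: pinnip
  Compare pos 0 ('p') with pos 5 ('p'): match
  Compare pos 1 ('i') with pos 4 ('i'): match
  Compare pos 2 ('n') with pos 3 ('n'): match
Result: palindrome

1


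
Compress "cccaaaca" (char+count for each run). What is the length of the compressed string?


Input: cccaaaca
Runs:
  'c' x 3 => "c3"
  'a' x 3 => "a3"
  'c' x 1 => "c1"
  'a' x 1 => "a1"
Compressed: "c3a3c1a1"
Compressed length: 8

8


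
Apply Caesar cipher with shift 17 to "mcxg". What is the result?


Caesar cipher: shift "mcxg" by 17
  'm' (pos 12) + 17 = pos 3 = 'd'
  'c' (pos 2) + 17 = pos 19 = 't'
  'x' (pos 23) + 17 = pos 14 = 'o'
  'g' (pos 6) + 17 = pos 23 = 'x'
Result: dtox

dtox


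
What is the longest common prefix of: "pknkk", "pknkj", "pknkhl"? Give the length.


Words: pknkk, pknkj, pknkhl
  Position 0: all 'p' => match
  Position 1: all 'k' => match
  Position 2: all 'n' => match
  Position 3: all 'k' => match
  Position 4: ('k', 'j', 'h') => mismatch, stop
LCP = "pknk" (length 4)

4


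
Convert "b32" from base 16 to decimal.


Input: "b32" in base 16
Positional expansion:
  Digit 'b' (value 11) x 16^2 = 2816
  Digit '3' (value 3) x 16^1 = 48
  Digit '2' (value 2) x 16^0 = 2
Sum = 2866

2866


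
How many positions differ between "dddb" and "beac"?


Comparing "dddb" and "beac" position by position:
  Position 0: 'd' vs 'b' => DIFFER
  Position 1: 'd' vs 'e' => DIFFER
  Position 2: 'd' vs 'a' => DIFFER
  Position 3: 'b' vs 'c' => DIFFER
Positions that differ: 4

4


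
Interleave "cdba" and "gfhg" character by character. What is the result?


Interleaving "cdba" and "gfhg":
  Position 0: 'c' from first, 'g' from second => "cg"
  Position 1: 'd' from first, 'f' from second => "df"
  Position 2: 'b' from first, 'h' from second => "bh"
  Position 3: 'a' from first, 'g' from second => "ag"
Result: cgdfbhag

cgdfbhag


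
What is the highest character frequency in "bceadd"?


Input: bceadd
Character counts:
  'a': 1
  'b': 1
  'c': 1
  'd': 2
  'e': 1
Maximum frequency: 2

2


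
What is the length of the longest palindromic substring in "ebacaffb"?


Input: "ebacaffb"
Checking substrings for palindromes:
  [2:5] "aca" (len 3) => palindrome
  [5:7] "ff" (len 2) => palindrome
Longest palindromic substring: "aca" with length 3

3


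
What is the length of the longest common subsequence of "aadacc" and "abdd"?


LCS of "aadacc" and "abdd"
DP table:
           a    b    d    d
      0    0    0    0    0
  a   0    1    1    1    1
  a   0    1    1    1    1
  d   0    1    1    2    2
  a   0    1    1    2    2
  c   0    1    1    2    2
  c   0    1    1    2    2
LCS length = dp[6][4] = 2

2


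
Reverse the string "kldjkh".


Input: kldjkh
Reading characters right to left:
  Position 5: 'h'
  Position 4: 'k'
  Position 3: 'j'
  Position 2: 'd'
  Position 1: 'l'
  Position 0: 'k'
Reversed: hkjdlk

hkjdlk


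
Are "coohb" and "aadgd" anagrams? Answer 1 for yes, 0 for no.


Strings: "coohb", "aadgd"
Sorted first:  bchoo
Sorted second: aaddg
Differ at position 0: 'b' vs 'a' => not anagrams

0


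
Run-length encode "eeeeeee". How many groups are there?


Input: eeeeeee
Scanning for consecutive runs:
  Group 1: 'e' x 7 (positions 0-6)
Total groups: 1

1


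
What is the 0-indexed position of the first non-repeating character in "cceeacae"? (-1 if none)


Input: cceeacae
Character frequencies:
  'a': 2
  'c': 3
  'e': 3
Scanning left to right for freq == 1:
  Position 0 ('c'): freq=3, skip
  Position 1 ('c'): freq=3, skip
  Position 2 ('e'): freq=3, skip
  Position 3 ('e'): freq=3, skip
  Position 4 ('a'): freq=2, skip
  Position 5 ('c'): freq=3, skip
  Position 6 ('a'): freq=2, skip
  Position 7 ('e'): freq=3, skip
  No unique character found => answer = -1

-1


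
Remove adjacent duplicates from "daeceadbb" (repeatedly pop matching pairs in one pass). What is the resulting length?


Input: daeceadbb
Stack-based adjacent duplicate removal:
  Read 'd': push. Stack: d
  Read 'a': push. Stack: da
  Read 'e': push. Stack: dae
  Read 'c': push. Stack: daec
  Read 'e': push. Stack: daece
  Read 'a': push. Stack: daecea
  Read 'd': push. Stack: daecead
  Read 'b': push. Stack: daeceadb
  Read 'b': matches stack top 'b' => pop. Stack: daecead
Final stack: "daecead" (length 7)

7


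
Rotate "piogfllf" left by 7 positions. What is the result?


Input: "piogfllf", rotate left by 7
First 7 characters: "piogfll"
Remaining characters: "f"
Concatenate remaining + first: "f" + "piogfll" = "fpiogfll"

fpiogfll


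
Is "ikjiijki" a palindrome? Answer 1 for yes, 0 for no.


Input: ikjiijki
Reversed: ikjiijki
  Compare pos 0 ('i') with pos 7 ('i'): match
  Compare pos 1 ('k') with pos 6 ('k'): match
  Compare pos 2 ('j') with pos 5 ('j'): match
  Compare pos 3 ('i') with pos 4 ('i'): match
Result: palindrome

1


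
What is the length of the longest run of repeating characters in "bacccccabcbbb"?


Input: "bacccccabcbbb"
Scanning for longest run:
  Position 1 ('a'): new char, reset run to 1
  Position 2 ('c'): new char, reset run to 1
  Position 3 ('c'): continues run of 'c', length=2
  Position 4 ('c'): continues run of 'c', length=3
  Position 5 ('c'): continues run of 'c', length=4
  Position 6 ('c'): continues run of 'c', length=5
  Position 7 ('a'): new char, reset run to 1
  Position 8 ('b'): new char, reset run to 1
  Position 9 ('c'): new char, reset run to 1
  Position 10 ('b'): new char, reset run to 1
  Position 11 ('b'): continues run of 'b', length=2
  Position 12 ('b'): continues run of 'b', length=3
Longest run: 'c' with length 5

5


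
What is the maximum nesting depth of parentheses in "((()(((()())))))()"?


Input: "((()(((()())))))()"
Tracking depth:
  Position 0 '(': depth becomes 1
  Position 1 '(': depth becomes 2
  Position 2 '(': depth becomes 3
  Position 3 ')': depth becomes 2
  Position 4 '(': depth becomes 3
  Position 5 '(': depth becomes 4
  Position 6 '(': depth becomes 5
  Position 7 '(': depth becomes 6
  Position 8 ')': depth becomes 5
  Position 9 '(': depth becomes 6
  Position 10 ')': depth becomes 5
  Position 11 ')': depth becomes 4
  Position 12 ')': depth becomes 3
  Position 13 ')': depth becomes 2
  Position 14 ')': depth becomes 1
  Position 15 ')': depth becomes 0
  Position 16 '(': depth becomes 1
  Position 17 ')': depth becomes 0
Maximum depth reached: 6

6


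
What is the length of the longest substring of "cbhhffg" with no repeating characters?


Input: "cbhhffg"
Sliding window (track last position of each char):
  Position 0 ('c'): window [0,0] length 1 -- new best
  Position 1 ('b'): window [0,1] length 2 -- new best
  Position 2 ('h'): window [0,2] length 3 -- new best
  Position 3 ('h'): repeat (last at 2), move window start to 3
  Position 3 ('h'): window [3,3] length 1
  Position 4 ('f'): window [3,4] length 2
  Position 5 ('f'): repeat (last at 4), move window start to 5
  Position 5 ('f'): window [5,5] length 1
  Position 6 ('g'): window [5,6] length 2
Longest substring with no repeats: "cbh" with length 3

3


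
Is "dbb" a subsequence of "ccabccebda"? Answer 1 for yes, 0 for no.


Check if "dbb" is a subsequence of "ccabccebda"
Greedy scan:
  Position 0 ('c'): no match needed
  Position 1 ('c'): no match needed
  Position 2 ('a'): no match needed
  Position 3 ('b'): no match needed
  Position 4 ('c'): no match needed
  Position 5 ('c'): no match needed
  Position 6 ('e'): no match needed
  Position 7 ('b'): no match needed
  Position 8 ('d'): matches sub[0] = 'd'
  Position 9 ('a'): no match needed
Only matched 1/3 characters => not a subsequence

0


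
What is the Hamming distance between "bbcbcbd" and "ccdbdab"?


Comparing "bbcbcbd" and "ccdbdab" position by position:
  Position 0: 'b' vs 'c' => differ
  Position 1: 'b' vs 'c' => differ
  Position 2: 'c' vs 'd' => differ
  Position 3: 'b' vs 'b' => same
  Position 4: 'c' vs 'd' => differ
  Position 5: 'b' vs 'a' => differ
  Position 6: 'd' vs 'b' => differ
Total differences (Hamming distance): 6

6


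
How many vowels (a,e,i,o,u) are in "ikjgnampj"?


Input: ikjgnampj
Checking each character:
  'i' at position 0: vowel (running total: 1)
  'k' at position 1: consonant
  'j' at position 2: consonant
  'g' at position 3: consonant
  'n' at position 4: consonant
  'a' at position 5: vowel (running total: 2)
  'm' at position 6: consonant
  'p' at position 7: consonant
  'j' at position 8: consonant
Total vowels: 2

2


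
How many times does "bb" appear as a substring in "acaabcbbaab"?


Searching for "bb" in "acaabcbbaab"
Scanning each position:
  Position 0: "ac" => no
  Position 1: "ca" => no
  Position 2: "aa" => no
  Position 3: "ab" => no
  Position 4: "bc" => no
  Position 5: "cb" => no
  Position 6: "bb" => MATCH
  Position 7: "ba" => no
  Position 8: "aa" => no
  Position 9: "ab" => no
Total occurrences: 1

1


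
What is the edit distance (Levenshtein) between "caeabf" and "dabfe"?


Computing edit distance: "caeabf" -> "dabfe"
DP table:
           d    a    b    f    e
      0    1    2    3    4    5
  c   1    1    2    3    4    5
  a   2    2    1    2    3    4
  e   3    3    2    2    3    3
  a   4    4    3    3    3    4
  b   5    5    4    3    4    4
  f   6    6    5    4    3    4
Edit distance = dp[6][5] = 4

4


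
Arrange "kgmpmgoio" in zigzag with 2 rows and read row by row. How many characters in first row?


Zigzag "kgmpmgoio" into 2 rows:
Placing characters:
  'k' => row 0
  'g' => row 1
  'm' => row 0
  'p' => row 1
  'm' => row 0
  'g' => row 1
  'o' => row 0
  'i' => row 1
  'o' => row 0
Rows:
  Row 0: "kmmoo"
  Row 1: "gpgi"
First row length: 5

5


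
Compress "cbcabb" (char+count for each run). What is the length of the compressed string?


Input: cbcabb
Runs:
  'c' x 1 => "c1"
  'b' x 1 => "b1"
  'c' x 1 => "c1"
  'a' x 1 => "a1"
  'b' x 2 => "b2"
Compressed: "c1b1c1a1b2"
Compressed length: 10

10


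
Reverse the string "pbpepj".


Input: pbpepj
Reading characters right to left:
  Position 5: 'j'
  Position 4: 'p'
  Position 3: 'e'
  Position 2: 'p'
  Position 1: 'b'
  Position 0: 'p'
Reversed: jpepbp

jpepbp


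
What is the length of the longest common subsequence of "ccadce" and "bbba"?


LCS of "ccadce" and "bbba"
DP table:
           b    b    b    a
      0    0    0    0    0
  c   0    0    0    0    0
  c   0    0    0    0    0
  a   0    0    0    0    1
  d   0    0    0    0    1
  c   0    0    0    0    1
  e   0    0    0    0    1
LCS length = dp[6][4] = 1

1


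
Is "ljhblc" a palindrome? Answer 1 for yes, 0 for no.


Input: ljhblc
Reversed: clbhjl
  Compare pos 0 ('l') with pos 5 ('c'): MISMATCH
  Compare pos 1 ('j') with pos 4 ('l'): MISMATCH
  Compare pos 2 ('h') with pos 3 ('b'): MISMATCH
Result: not a palindrome

0


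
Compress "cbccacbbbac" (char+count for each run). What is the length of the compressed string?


Input: cbccacbbbac
Runs:
  'c' x 1 => "c1"
  'b' x 1 => "b1"
  'c' x 2 => "c2"
  'a' x 1 => "a1"
  'c' x 1 => "c1"
  'b' x 3 => "b3"
  'a' x 1 => "a1"
  'c' x 1 => "c1"
Compressed: "c1b1c2a1c1b3a1c1"
Compressed length: 16

16


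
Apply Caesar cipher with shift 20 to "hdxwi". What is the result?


Caesar cipher: shift "hdxwi" by 20
  'h' (pos 7) + 20 = pos 1 = 'b'
  'd' (pos 3) + 20 = pos 23 = 'x'
  'x' (pos 23) + 20 = pos 17 = 'r'
  'w' (pos 22) + 20 = pos 16 = 'q'
  'i' (pos 8) + 20 = pos 2 = 'c'
Result: bxrqc

bxrqc


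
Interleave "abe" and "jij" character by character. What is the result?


Interleaving "abe" and "jij":
  Position 0: 'a' from first, 'j' from second => "aj"
  Position 1: 'b' from first, 'i' from second => "bi"
  Position 2: 'e' from first, 'j' from second => "ej"
Result: ajbiej

ajbiej


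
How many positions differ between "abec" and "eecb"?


Comparing "abec" and "eecb" position by position:
  Position 0: 'a' vs 'e' => DIFFER
  Position 1: 'b' vs 'e' => DIFFER
  Position 2: 'e' vs 'c' => DIFFER
  Position 3: 'c' vs 'b' => DIFFER
Positions that differ: 4

4


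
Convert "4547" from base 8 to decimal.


Input: "4547" in base 8
Positional expansion:
  Digit '4' (value 4) x 8^3 = 2048
  Digit '5' (value 5) x 8^2 = 320
  Digit '4' (value 4) x 8^1 = 32
  Digit '7' (value 7) x 8^0 = 7
Sum = 2407

2407


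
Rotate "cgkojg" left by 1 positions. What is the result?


Input: "cgkojg", rotate left by 1
First 1 characters: "c"
Remaining characters: "gkojg"
Concatenate remaining + first: "gkojg" + "c" = "gkojgc"

gkojgc


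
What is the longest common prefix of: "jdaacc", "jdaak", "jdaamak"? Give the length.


Words: jdaacc, jdaak, jdaamak
  Position 0: all 'j' => match
  Position 1: all 'd' => match
  Position 2: all 'a' => match
  Position 3: all 'a' => match
  Position 4: ('c', 'k', 'm') => mismatch, stop
LCP = "jdaa" (length 4)

4


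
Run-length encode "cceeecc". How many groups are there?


Input: cceeecc
Scanning for consecutive runs:
  Group 1: 'c' x 2 (positions 0-1)
  Group 2: 'e' x 3 (positions 2-4)
  Group 3: 'c' x 2 (positions 5-6)
Total groups: 3

3


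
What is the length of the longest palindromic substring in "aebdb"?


Input: "aebdb"
Checking substrings for palindromes:
  [2:5] "bdb" (len 3) => palindrome
Longest palindromic substring: "bdb" with length 3

3


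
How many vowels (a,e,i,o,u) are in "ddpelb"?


Input: ddpelb
Checking each character:
  'd' at position 0: consonant
  'd' at position 1: consonant
  'p' at position 2: consonant
  'e' at position 3: vowel (running total: 1)
  'l' at position 4: consonant
  'b' at position 5: consonant
Total vowels: 1

1
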